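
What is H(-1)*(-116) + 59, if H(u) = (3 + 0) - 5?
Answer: 291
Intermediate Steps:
H(u) = -2 (H(u) = 3 - 5 = -2)
H(-1)*(-116) + 59 = -2*(-116) + 59 = 232 + 59 = 291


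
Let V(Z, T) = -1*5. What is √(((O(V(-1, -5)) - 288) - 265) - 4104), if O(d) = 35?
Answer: I*√4622 ≈ 67.985*I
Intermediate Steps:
V(Z, T) = -5
√(((O(V(-1, -5)) - 288) - 265) - 4104) = √(((35 - 288) - 265) - 4104) = √((-253 - 265) - 4104) = √(-518 - 4104) = √(-4622) = I*√4622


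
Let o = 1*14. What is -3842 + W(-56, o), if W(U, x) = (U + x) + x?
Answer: -3870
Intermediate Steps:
o = 14
W(U, x) = U + 2*x
-3842 + W(-56, o) = -3842 + (-56 + 2*14) = -3842 + (-56 + 28) = -3842 - 28 = -3870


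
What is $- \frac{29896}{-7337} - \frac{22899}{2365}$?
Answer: $- \frac{8845993}{1577455} \approx -5.6078$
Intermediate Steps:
$- \frac{29896}{-7337} - \frac{22899}{2365} = \left(-29896\right) \left(- \frac{1}{7337}\right) - \frac{22899}{2365} = \frac{29896}{7337} - \frac{22899}{2365} = - \frac{8845993}{1577455}$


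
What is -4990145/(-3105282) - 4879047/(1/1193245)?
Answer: -18078636423838464085/3105282 ≈ -5.8219e+12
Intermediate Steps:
-4990145/(-3105282) - 4879047/(1/1193245) = -4990145*(-1/3105282) - 4879047/1/1193245 = 4990145/3105282 - 4879047*1193245 = 4990145/3105282 - 5821898437515 = -18078636423838464085/3105282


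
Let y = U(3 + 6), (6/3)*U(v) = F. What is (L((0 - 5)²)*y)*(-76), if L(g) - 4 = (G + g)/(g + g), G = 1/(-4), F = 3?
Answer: -51243/100 ≈ -512.43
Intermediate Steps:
G = -¼ (G = 1*(-¼) = -¼ ≈ -0.25000)
U(v) = 3/2 (U(v) = (½)*3 = 3/2)
L(g) = 4 + (-¼ + g)/(2*g) (L(g) = 4 + (-¼ + g)/(g + g) = 4 + (-¼ + g)/((2*g)) = 4 + (-¼ + g)*(1/(2*g)) = 4 + (-¼ + g)/(2*g))
y = 3/2 ≈ 1.5000
(L((0 - 5)²)*y)*(-76) = (((-1 + 36*(0 - 5)²)/(8*((0 - 5)²)))*(3/2))*(-76) = (((-1 + 36*(-5)²)/(8*((-5)²)))*(3/2))*(-76) = (((⅛)*(-1 + 36*25)/25)*(3/2))*(-76) = (((⅛)*(1/25)*(-1 + 900))*(3/2))*(-76) = (((⅛)*(1/25)*899)*(3/2))*(-76) = ((899/200)*(3/2))*(-76) = (2697/400)*(-76) = -51243/100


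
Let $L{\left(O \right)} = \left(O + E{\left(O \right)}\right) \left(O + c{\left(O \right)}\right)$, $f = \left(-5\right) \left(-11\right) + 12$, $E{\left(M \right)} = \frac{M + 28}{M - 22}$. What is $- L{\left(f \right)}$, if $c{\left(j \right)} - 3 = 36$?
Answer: $- \frac{65932}{9} \approx -7325.8$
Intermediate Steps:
$c{\left(j \right)} = 39$ ($c{\left(j \right)} = 3 + 36 = 39$)
$E{\left(M \right)} = \frac{28 + M}{-22 + M}$
$f = 67$ ($f = 55 + 12 = 67$)
$L{\left(O \right)} = \left(39 + O\right) \left(O + \frac{28 + O}{-22 + O}\right)$ ($L{\left(O \right)} = \left(O + \frac{28 + O}{-22 + O}\right) \left(O + 39\right) = \left(O + \frac{28 + O}{-22 + O}\right) \left(39 + O\right) = \left(39 + O\right) \left(O + \frac{28 + O}{-22 + O}\right)$)
$- L{\left(f \right)} = - \frac{1092 + 67^{3} - 52997 + 18 \cdot 67^{2}}{-22 + 67} = - \frac{1092 + 300763 - 52997 + 18 \cdot 4489}{45} = - \frac{1092 + 300763 - 52997 + 80802}{45} = - \frac{329660}{45} = \left(-1\right) \frac{65932}{9} = - \frac{65932}{9}$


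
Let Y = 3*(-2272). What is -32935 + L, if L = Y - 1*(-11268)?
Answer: -28483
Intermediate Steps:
Y = -6816
L = 4452 (L = -6816 - 1*(-11268) = -6816 + 11268 = 4452)
-32935 + L = -32935 + 4452 = -28483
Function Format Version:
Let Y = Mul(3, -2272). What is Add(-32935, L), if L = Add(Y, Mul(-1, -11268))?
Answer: -28483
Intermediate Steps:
Y = -6816
L = 4452 (L = Add(-6816, Mul(-1, -11268)) = Add(-6816, 11268) = 4452)
Add(-32935, L) = Add(-32935, 4452) = -28483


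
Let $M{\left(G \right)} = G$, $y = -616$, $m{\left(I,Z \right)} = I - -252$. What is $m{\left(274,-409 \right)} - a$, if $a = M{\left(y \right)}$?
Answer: $1142$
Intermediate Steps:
$m{\left(I,Z \right)} = 252 + I$ ($m{\left(I,Z \right)} = I + 252 = 252 + I$)
$a = -616$
$m{\left(274,-409 \right)} - a = \left(252 + 274\right) - -616 = 526 + 616 = 1142$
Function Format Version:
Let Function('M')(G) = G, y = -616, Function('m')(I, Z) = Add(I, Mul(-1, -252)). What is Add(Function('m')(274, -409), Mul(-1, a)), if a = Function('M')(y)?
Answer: 1142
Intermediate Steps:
Function('m')(I, Z) = Add(252, I) (Function('m')(I, Z) = Add(I, 252) = Add(252, I))
a = -616
Add(Function('m')(274, -409), Mul(-1, a)) = Add(Add(252, 274), Mul(-1, -616)) = Add(526, 616) = 1142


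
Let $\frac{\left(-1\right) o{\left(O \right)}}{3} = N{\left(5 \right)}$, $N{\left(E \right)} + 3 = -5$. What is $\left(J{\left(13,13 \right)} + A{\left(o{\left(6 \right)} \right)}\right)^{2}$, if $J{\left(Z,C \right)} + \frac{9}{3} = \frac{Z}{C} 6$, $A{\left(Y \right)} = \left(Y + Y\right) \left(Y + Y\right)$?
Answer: $5322249$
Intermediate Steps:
$N{\left(E \right)} = -8$ ($N{\left(E \right)} = -3 - 5 = -8$)
$o{\left(O \right)} = 24$ ($o{\left(O \right)} = \left(-3\right) \left(-8\right) = 24$)
$A{\left(Y \right)} = 4 Y^{2}$ ($A{\left(Y \right)} = 2 Y 2 Y = 4 Y^{2}$)
$J{\left(Z,C \right)} = -3 + \frac{6 Z}{C}$ ($J{\left(Z,C \right)} = -3 + \frac{Z}{C} 6 = -3 + \frac{6 Z}{C}$)
$\left(J{\left(13,13 \right)} + A{\left(o{\left(6 \right)} \right)}\right)^{2} = \left(\left(-3 + 6 \cdot 13 \cdot \frac{1}{13}\right) + 4 \cdot 24^{2}\right)^{2} = \left(\left(-3 + 6 \cdot 13 \cdot \frac{1}{13}\right) + 4 \cdot 576\right)^{2} = \left(\left(-3 + 6\right) + 2304\right)^{2} = \left(3 + 2304\right)^{2} = 2307^{2} = 5322249$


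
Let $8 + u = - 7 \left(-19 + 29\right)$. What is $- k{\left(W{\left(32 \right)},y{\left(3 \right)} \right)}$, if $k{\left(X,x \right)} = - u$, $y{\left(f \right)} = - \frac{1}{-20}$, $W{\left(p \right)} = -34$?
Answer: $-78$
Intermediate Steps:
$u = -78$ ($u = -8 - 7 \left(-19 + 29\right) = -8 - 70 = -78$)
$y{\left(f \right)} = \frac{1}{20}$ ($y{\left(f \right)} = \left(-1\right) \left(- \frac{1}{20}\right) = \frac{1}{20}$)
$k{\left(X,x \right)} = 78$ ($k{\left(X,x \right)} = \left(-1\right) \left(-78\right) = 78$)
$- k{\left(W{\left(32 \right)},y{\left(3 \right)} \right)} = \left(-1\right) 78 = -78$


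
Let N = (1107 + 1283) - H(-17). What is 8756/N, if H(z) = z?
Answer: 8756/2407 ≈ 3.6377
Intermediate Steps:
N = 2407 (N = (1107 + 1283) - 1*(-17) = 2390 + 17 = 2407)
8756/N = 8756/2407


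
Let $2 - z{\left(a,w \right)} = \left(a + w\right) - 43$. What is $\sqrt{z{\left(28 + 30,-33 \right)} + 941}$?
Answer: $31$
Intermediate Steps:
$z{\left(a,w \right)} = 45 - a - w$ ($z{\left(a,w \right)} = 2 - \left(\left(a + w\right) - 43\right) = 2 - \left(-43 + a + w\right) = 45 - a - w$)
$\sqrt{z{\left(28 + 30,-33 \right)} + 941} = \sqrt{\left(45 - \left(28 + 30\right) - -33\right) + 941} = \sqrt{\left(45 - 58 + 33\right) + 941} = \sqrt{20 + 941} = \sqrt{961} = 31$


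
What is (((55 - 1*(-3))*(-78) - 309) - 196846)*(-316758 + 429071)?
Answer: -22651173527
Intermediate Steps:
(((55 - 1*(-3))*(-78) - 309) - 196846)*(-316758 + 429071) = (((55 + 3)*(-78) - 309) - 196846)*112313 = ((58*(-78) - 309) - 196846)*112313 = ((-4524 - 309) - 196846)*112313 = (-4833 - 196846)*112313 = -201679*112313 = -22651173527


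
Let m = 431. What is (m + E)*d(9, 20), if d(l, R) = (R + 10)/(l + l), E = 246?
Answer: 3385/3 ≈ 1128.3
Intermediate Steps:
d(l, R) = (10 + R)/(2*l) (d(l, R) = (10 + R)/((2*l)) = (10 + R)*(1/(2*l)) = (10 + R)/(2*l))
(m + E)*d(9, 20) = (431 + 246)*((½)*(10 + 20)/9) = 677*((½)*(⅑)*30) = 677*(5/3) = 3385/3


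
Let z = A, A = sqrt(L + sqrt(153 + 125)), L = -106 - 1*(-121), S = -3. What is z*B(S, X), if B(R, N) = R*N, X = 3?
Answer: -9*sqrt(15 + sqrt(278)) ≈ -50.651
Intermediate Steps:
L = 15 (L = -106 + 121 = 15)
A = sqrt(15 + sqrt(278)) (A = sqrt(15 + sqrt(153 + 125)) = sqrt(15 + sqrt(278)) ≈ 5.6279)
z = sqrt(15 + sqrt(278)) ≈ 5.6279
B(R, N) = N*R
z*B(S, X) = sqrt(15 + sqrt(278))*(3*(-3)) = sqrt(15 + sqrt(278))*(-9) = -9*sqrt(15 + sqrt(278))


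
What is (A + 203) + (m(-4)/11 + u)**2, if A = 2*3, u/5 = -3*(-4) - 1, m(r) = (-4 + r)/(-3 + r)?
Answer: 19242210/5929 ≈ 3245.4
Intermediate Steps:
m(r) = (-4 + r)/(-3 + r)
u = 55 (u = 5*(-3*(-4) - 1) = 5*(12 - 1) = 5*11 = 55)
A = 6
(A + 203) + (m(-4)/11 + u)**2 = (6 + 203) + (((-4 - 4)/(-3 - 4))/11 + 55)**2 = 209 + ((-8/(-7))*(1/11) + 55)**2 = 209 + (-1/7*(-8)*(1/11) + 55)**2 = 209 + ((8/7)*(1/11) + 55)**2 = 209 + (8/77 + 55)**2 = 209 + (4243/77)**2 = 209 + 18003049/5929 = 19242210/5929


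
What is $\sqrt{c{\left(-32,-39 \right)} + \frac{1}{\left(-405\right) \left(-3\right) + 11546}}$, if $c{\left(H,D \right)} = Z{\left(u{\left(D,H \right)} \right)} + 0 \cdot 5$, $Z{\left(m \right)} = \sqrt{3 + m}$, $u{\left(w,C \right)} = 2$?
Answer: $\frac{\sqrt{12761 + 162843121 \sqrt{5}}}{12761} \approx 1.4954$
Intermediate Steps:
$c{\left(H,D \right)} = \sqrt{5}$ ($c{\left(H,D \right)} = \sqrt{3 + 2} + 0 \cdot 5 = \sqrt{5} + 0 = \sqrt{5}$)
$\sqrt{c{\left(-32,-39 \right)} + \frac{1}{\left(-405\right) \left(-3\right) + 11546}} = \sqrt{\sqrt{5} + \frac{1}{\left(-405\right) \left(-3\right) + 11546}} = \sqrt{\sqrt{5} + \frac{1}{1215 + 11546}} = \sqrt{\sqrt{5} + \frac{1}{12761}} = \sqrt{\frac{1}{12761} + \sqrt{5}}$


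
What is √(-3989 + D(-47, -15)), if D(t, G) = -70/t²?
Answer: I*√8811771/47 ≈ 63.159*I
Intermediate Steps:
D(t, G) = -70/t²
√(-3989 + D(-47, -15)) = √(-3989 - 70/(-47)²) = √(-3989 - 70*1/2209) = √(-3989 - 70/2209) = √(-8811771/2209) = I*√8811771/47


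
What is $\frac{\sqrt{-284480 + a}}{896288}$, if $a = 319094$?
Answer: $\frac{3 \sqrt{3846}}{896288} \approx 0.00020758$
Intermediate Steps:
$\frac{\sqrt{-284480 + a}}{896288} = \frac{\sqrt{-284480 + 319094}}{896288} = \sqrt{34614} \cdot \frac{1}{896288} = 3 \sqrt{3846} \cdot \frac{1}{896288} = \frac{3 \sqrt{3846}}{896288}$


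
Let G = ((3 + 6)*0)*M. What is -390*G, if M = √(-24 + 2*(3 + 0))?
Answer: 0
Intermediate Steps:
M = 3*I*√2 (M = √(-24 + 2*3) = √(-24 + 6) = √(-18) = 3*I*√2 ≈ 4.2426*I)
G = 0 (G = ((3 + 6)*0)*(3*I*√2) = (9*0)*(3*I*√2) = 0*(3*I*√2) = 0)
-390*G = -390*0 = 0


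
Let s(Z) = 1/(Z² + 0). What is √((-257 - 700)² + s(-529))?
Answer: √256292100010/529 ≈ 957.00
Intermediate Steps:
s(Z) = Z⁻² (s(Z) = 1/(Z²) = Z⁻²)
√((-257 - 700)² + s(-529)) = √((-257 - 700)² + (-529)⁻²) = √((-957)² + 1/279841) = √(915849 + 1/279841) = √(256292100010/279841) = √256292100010/529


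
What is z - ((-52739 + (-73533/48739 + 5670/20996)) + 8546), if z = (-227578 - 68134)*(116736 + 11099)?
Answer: -19342000909268284825/511662022 ≈ -3.7802e+10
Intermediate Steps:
z = -37802343520 (z = -295712*127835 = -37802343520)
z - ((-52739 + (-73533/48739 + 5670/20996)) + 8546) = -37802343520 - ((-52739 + (-73533/48739 + 5670/20996)) + 8546) = -37802343520 - ((-52739 + (-73533*1/48739 + 5670*(1/20996))) + 8546) = -37802343520 - ((-52739 + (-73533/48739 + 2835/10498)) + 8546) = -37802343520 - ((-52739 - 633774369/511662022) + 8546) = -37802343520 - (-26985177152627/511662022 + 8546) = -37802343520 - 1*(-22612513512615/511662022) = -37802343520 + 22612513512615/511662022 = -19342000909268284825/511662022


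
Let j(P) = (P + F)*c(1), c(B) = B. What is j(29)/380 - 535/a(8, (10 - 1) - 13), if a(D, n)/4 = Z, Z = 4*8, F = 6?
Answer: -9941/2432 ≈ -4.0876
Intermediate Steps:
j(P) = 6 + P (j(P) = (P + 6)*1 = (6 + P)*1 = 6 + P)
Z = 32
a(D, n) = 128 (a(D, n) = 4*32 = 128)
j(29)/380 - 535/a(8, (10 - 1) - 13) = (6 + 29)/380 - 535/128 = 35*(1/380) - 535*1/128 = 7/76 - 535/128 = -9941/2432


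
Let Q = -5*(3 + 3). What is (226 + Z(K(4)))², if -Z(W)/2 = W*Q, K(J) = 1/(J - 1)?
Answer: 60516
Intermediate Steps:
Q = -30 (Q = -5*6 = -30)
K(J) = 1/(-1 + J)
Z(W) = 60*W (Z(W) = -2*W*(-30) = -(-60)*W = 60*W)
(226 + Z(K(4)))² = (226 + 60/(-1 + 4))² = (226 + 60/3)² = (226 + 60*(⅓))² = (226 + 20)² = 246² = 60516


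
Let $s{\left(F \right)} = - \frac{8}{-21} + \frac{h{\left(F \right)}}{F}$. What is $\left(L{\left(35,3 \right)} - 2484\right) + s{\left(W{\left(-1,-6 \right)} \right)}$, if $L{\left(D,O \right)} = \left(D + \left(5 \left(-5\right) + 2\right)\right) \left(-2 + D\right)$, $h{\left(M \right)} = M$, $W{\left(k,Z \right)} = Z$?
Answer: $- \frac{43819}{21} \approx -2086.6$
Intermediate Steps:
$L{\left(D,O \right)} = \left(-23 + D\right) \left(-2 + D\right)$ ($L{\left(D,O \right)} = \left(D + \left(-25 + 2\right)\right) \left(-2 + D\right) = \left(D - 23\right) \left(-2 + D\right) = \left(-23 + D\right) \left(-2 + D\right)$)
$s{\left(F \right)} = \frac{29}{21}$ ($s{\left(F \right)} = - \frac{8}{-21} + \frac{F}{F} = \left(-8\right) \left(- \frac{1}{21}\right) + 1 = \frac{8}{21} + 1 = \frac{29}{21}$)
$\left(L{\left(35,3 \right)} - 2484\right) + s{\left(W{\left(-1,-6 \right)} \right)} = \left(\left(46 + 35^{2} - 875\right) - 2484\right) + \frac{29}{21} = \left(\left(46 + 1225 - 875\right) - 2484\right) + \frac{29}{21} = \left(396 - 2484\right) + \frac{29}{21} = -2088 + \frac{29}{21} = - \frac{43819}{21}$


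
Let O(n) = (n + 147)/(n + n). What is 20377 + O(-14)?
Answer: 81489/4 ≈ 20372.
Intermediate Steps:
O(n) = (147 + n)/(2*n) (O(n) = (147 + n)/((2*n)) = (147 + n)*(1/(2*n)) = (147 + n)/(2*n))
20377 + O(-14) = 20377 + (1/2)*(147 - 14)/(-14) = 20377 + (1/2)*(-1/14)*133 = 20377 - 19/4 = 81489/4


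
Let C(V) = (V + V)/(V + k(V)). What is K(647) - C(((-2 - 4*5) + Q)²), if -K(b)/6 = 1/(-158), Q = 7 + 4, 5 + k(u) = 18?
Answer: -9358/5293 ≈ -1.7680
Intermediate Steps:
k(u) = 13 (k(u) = -5 + 18 = 13)
Q = 11
C(V) = 2*V/(13 + V) (C(V) = (V + V)/(V + 13) = (2*V)/(13 + V) = 2*V/(13 + V))
K(b) = 3/79 (K(b) = -6/(-158) = -6*(-1/158) = 3/79)
K(647) - C(((-2 - 4*5) + Q)²) = 3/79 - 2*((-2 - 4*5) + 11)²/(13 + ((-2 - 4*5) + 11)²) = 3/79 - 2*((-2 - 20) + 11)²/(13 + ((-2 - 20) + 11)²) = 3/79 - 2*(-22 + 11)²/(13 + (-22 + 11)²) = 3/79 - 2*(-11)²/(13 + (-11)²) = 3/79 - 2*121/(13 + 121) = 3/79 - 2*121/134 = 3/79 - 1*121/67 = 3/79 - 121/67 = -9358/5293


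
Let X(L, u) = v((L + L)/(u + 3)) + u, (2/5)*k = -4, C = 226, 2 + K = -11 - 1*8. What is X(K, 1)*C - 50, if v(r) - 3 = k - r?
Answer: 967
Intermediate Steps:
K = -21 (K = -2 + (-11 - 1*8) = -2 + (-11 - 8) = -2 - 19 = -21)
k = -10 (k = (5/2)*(-4) = -10)
v(r) = -7 - r (v(r) = 3 + (-10 - r) = -7 - r)
X(L, u) = -7 + u - 2*L/(3 + u) (X(L, u) = (-7 - (L + L)/(u + 3)) + u = (-7 - 2*L/(3 + u)) + u = -7 + u - 2*L/(3 + u))
X(K, 1)*C - 50 = ((-2*(-21) + (-7 + 1)*(3 + 1))/(3 + 1))*226 - 50 = ((42 - 6*4)/4)*226 - 50 = ((42 - 24)/4)*226 - 50 = ((1/4)*18)*226 - 50 = (9/2)*226 - 50 = 1017 - 50 = 967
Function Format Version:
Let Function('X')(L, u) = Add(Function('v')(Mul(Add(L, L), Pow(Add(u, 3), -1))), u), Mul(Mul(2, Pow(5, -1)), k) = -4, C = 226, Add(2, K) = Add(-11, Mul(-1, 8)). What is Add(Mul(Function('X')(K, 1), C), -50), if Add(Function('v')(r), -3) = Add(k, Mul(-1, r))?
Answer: 967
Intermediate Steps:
K = -21 (K = Add(-2, Add(-11, Mul(-1, 8))) = Add(-2, Add(-11, -8)) = Add(-2, -19) = -21)
k = -10 (k = Mul(Rational(5, 2), -4) = -10)
Function('v')(r) = Add(-7, Mul(-1, r)) (Function('v')(r) = Add(3, Add(-10, Mul(-1, r))) = Add(-7, Mul(-1, r)))
Function('X')(L, u) = Add(-7, u, Mul(-2, L, Pow(Add(3, u), -1))) (Function('X')(L, u) = Add(Add(-7, Mul(-1, Mul(Add(L, L), Pow(Add(u, 3), -1)))), u) = Add(Add(-7, Mul(-1, Mul(Mul(2, L), Pow(Add(3, u), -1)))), u) = Add(Add(-7, Mul(-1, Mul(2, L, Pow(Add(3, u), -1)))), u) = Add(Add(-7, Mul(-2, L, Pow(Add(3, u), -1))), u) = Add(-7, u, Mul(-2, L, Pow(Add(3, u), -1))))
Add(Mul(Function('X')(K, 1), C), -50) = Add(Mul(Mul(Pow(Add(3, 1), -1), Add(Mul(-2, -21), Mul(Add(-7, 1), Add(3, 1)))), 226), -50) = Add(Mul(Mul(Pow(4, -1), Add(42, Mul(-6, 4))), 226), -50) = Add(Mul(Mul(Rational(1, 4), Add(42, -24)), 226), -50) = Add(Mul(Mul(Rational(1, 4), 18), 226), -50) = Add(Mul(Rational(9, 2), 226), -50) = Add(1017, -50) = 967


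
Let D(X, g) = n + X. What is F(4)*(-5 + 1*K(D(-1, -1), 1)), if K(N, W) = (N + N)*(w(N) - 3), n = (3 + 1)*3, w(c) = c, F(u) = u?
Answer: 684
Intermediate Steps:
n = 12 (n = 4*3 = 12)
D(X, g) = 12 + X
K(N, W) = 2*N*(-3 + N) (K(N, W) = (N + N)*(N - 3) = (2*N)*(-3 + N) = 2*N*(-3 + N))
F(4)*(-5 + 1*K(D(-1, -1), 1)) = 4*(-5 + 1*(2*(12 - 1)*(-3 + (12 - 1)))) = 4*(-5 + 1*(2*11*(-3 + 11))) = 4*(-5 + 1*(2*11*8)) = 4*(-5 + 1*176) = 4*(-5 + 176) = 4*171 = 684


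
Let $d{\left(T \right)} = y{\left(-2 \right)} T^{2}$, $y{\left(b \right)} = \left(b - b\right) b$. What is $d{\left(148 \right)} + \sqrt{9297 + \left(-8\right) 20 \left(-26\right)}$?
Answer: $\sqrt{13457} \approx 116.0$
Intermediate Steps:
$y{\left(b \right)} = 0$ ($y{\left(b \right)} = 0 b = 0$)
$d{\left(T \right)} = 0$ ($d{\left(T \right)} = 0 T^{2} = 0$)
$d{\left(148 \right)} + \sqrt{9297 + \left(-8\right) 20 \left(-26\right)} = 0 + \sqrt{9297 + \left(-8\right) 20 \left(-26\right)} = 0 + \sqrt{9297 - -4160} = 0 + \sqrt{9297 + 4160} = 0 + \sqrt{13457} = \sqrt{13457}$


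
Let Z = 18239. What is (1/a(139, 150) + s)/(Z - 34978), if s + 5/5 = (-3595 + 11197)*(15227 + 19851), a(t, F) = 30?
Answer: -7999888651/502170 ≈ -15931.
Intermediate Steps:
s = 266662955 (s = -1 + (-3595 + 11197)*(15227 + 19851) = -1 + 7602*35078 = -1 + 266662956 = 266662955)
(1/a(139, 150) + s)/(Z - 34978) = (1/30 + 266662955)/(18239 - 34978) = (1/30 + 266662955)/(-16739) = (7999888651/30)*(-1/16739) = -7999888651/502170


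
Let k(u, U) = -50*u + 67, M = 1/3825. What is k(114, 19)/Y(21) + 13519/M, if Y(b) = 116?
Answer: 5998374667/116 ≈ 5.1710e+7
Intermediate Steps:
M = 1/3825 ≈ 0.00026144
k(u, U) = 67 - 50*u
k(114, 19)/Y(21) + 13519/M = (67 - 50*114)/116 + 13519/(1/3825) = (67 - 5700)*(1/116) + 13519*3825 = -5633*1/116 + 51710175 = -5633/116 + 51710175 = 5998374667/116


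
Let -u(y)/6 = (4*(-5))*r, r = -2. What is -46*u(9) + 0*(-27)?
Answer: 11040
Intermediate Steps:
u(y) = -240 (u(y) = -6*4*(-5)*(-2) = -(-120)*(-2) = -6*40 = -240)
-46*u(9) + 0*(-27) = -46*(-240) + 0*(-27) = 11040 + 0 = 11040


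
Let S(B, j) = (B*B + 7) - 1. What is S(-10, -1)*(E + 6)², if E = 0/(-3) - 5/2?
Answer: 2597/2 ≈ 1298.5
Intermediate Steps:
E = -5/2 (E = 0*(-⅓) - 5*½ = 0 - 5/2 = -5/2 ≈ -2.5000)
S(B, j) = 6 + B² (S(B, j) = (B² + 7) - 1 = (7 + B²) - 1 = 6 + B²)
S(-10, -1)*(E + 6)² = (6 + (-10)²)*(-5/2 + 6)² = (6 + 100)*(7/2)² = 106*(49/4) = 2597/2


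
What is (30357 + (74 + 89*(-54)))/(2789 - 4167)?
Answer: -25625/1378 ≈ -18.596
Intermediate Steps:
(30357 + (74 + 89*(-54)))/(2789 - 4167) = (30357 + (74 - 4806))/(-1378) = (30357 - 4732)*(-1/1378) = 25625*(-1/1378) = -25625/1378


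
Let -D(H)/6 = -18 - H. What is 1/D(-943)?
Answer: -1/5550 ≈ -0.00018018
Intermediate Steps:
D(H) = 108 + 6*H (D(H) = -6*(-18 - H) = 108 + 6*H)
1/D(-943) = 1/(108 + 6*(-943)) = 1/(108 - 5658) = 1/(-5550) = -1/5550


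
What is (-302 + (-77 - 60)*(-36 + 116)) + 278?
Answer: -10984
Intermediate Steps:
(-302 + (-77 - 60)*(-36 + 116)) + 278 = (-302 - 137*80) + 278 = (-302 - 10960) + 278 = -11262 + 278 = -10984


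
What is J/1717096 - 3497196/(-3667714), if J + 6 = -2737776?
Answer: -1009095026883/1574454259636 ≈ -0.64092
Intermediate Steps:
J = -2737782 (J = -6 - 2737776 = -2737782)
J/1717096 - 3497196/(-3667714) = -2737782/1717096 - 3497196/(-3667714) = -2737782*1/1717096 - 3497196*(-1/3667714) = -1368891/858548 + 1748598/1833857 = -1009095026883/1574454259636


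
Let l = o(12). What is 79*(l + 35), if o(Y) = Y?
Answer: 3713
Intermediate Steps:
l = 12
79*(l + 35) = 79*(12 + 35) = 79*47 = 3713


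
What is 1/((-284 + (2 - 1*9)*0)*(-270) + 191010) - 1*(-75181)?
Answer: 20125201891/267690 ≈ 75181.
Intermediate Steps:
1/((-284 + (2 - 1*9)*0)*(-270) + 191010) - 1*(-75181) = 1/((-284 + (2 - 9)*0)*(-270) + 191010) + 75181 = 1/((-284 - 7*0)*(-270) + 191010) + 75181 = 1/((-284 + 0)*(-270) + 191010) + 75181 = 1/(-284*(-270) + 191010) + 75181 = 1/(76680 + 191010) + 75181 = 1/267690 + 75181 = 20125201891/267690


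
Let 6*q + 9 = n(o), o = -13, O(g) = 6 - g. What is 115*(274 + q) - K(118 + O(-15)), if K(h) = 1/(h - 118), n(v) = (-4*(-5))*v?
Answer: 1106873/42 ≈ 26354.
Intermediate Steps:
n(v) = 20*v
q = -269/6 (q = -3/2 + (20*(-13))/6 = -3/2 + (⅙)*(-260) = -3/2 - 130/3 = -269/6 ≈ -44.833)
K(h) = 1/(-118 + h)
115*(274 + q) - K(118 + O(-15)) = 115*(274 - 269/6) - 1/(-118 + (118 + (6 - 1*(-15)))) = 115*(1375/6) - 1/(-118 + (118 + (6 + 15))) = 158125/6 - 1/(-118 + (118 + 21)) = 158125/6 - 1/(-118 + 139) = 158125/6 - 1/21 = 1106873/42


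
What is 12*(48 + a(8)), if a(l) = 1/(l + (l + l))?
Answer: 1153/2 ≈ 576.50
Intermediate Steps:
a(l) = 1/(3*l) (a(l) = 1/(l + 2*l) = 1/(3*l))
12*(48 + a(8)) = 12*(48 + (1/3)/8) = 12*(48 + (1/3)*(1/8)) = 12*(48 + 1/24) = 12*(1153/24) = 1153/2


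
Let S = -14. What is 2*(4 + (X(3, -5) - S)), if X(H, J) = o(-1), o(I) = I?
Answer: 34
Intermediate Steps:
X(H, J) = -1
2*(4 + (X(3, -5) - S)) = 2*(4 + (-1 - 1*(-14))) = 2*(4 + (-1 + 14)) = 2*(4 + 13) = 2*17 = 34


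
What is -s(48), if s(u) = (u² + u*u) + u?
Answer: -4656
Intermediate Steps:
s(u) = u + 2*u² (s(u) = (u² + u²) + u = 2*u² + u = u + 2*u²)
-s(48) = -48*(1 + 2*48) = -48*(1 + 96) = -48*97 = -1*4656 = -4656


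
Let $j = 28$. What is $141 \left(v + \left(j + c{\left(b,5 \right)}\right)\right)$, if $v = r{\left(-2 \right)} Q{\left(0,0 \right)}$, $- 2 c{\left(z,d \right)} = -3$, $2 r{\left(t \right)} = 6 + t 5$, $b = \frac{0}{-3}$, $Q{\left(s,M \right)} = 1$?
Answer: $\frac{7755}{2} \approx 3877.5$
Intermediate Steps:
$b = 0$ ($b = 0 \left(- \frac{1}{3}\right) = 0$)
$r{\left(t \right)} = 3 + \frac{5 t}{2}$ ($r{\left(t \right)} = \frac{6 + t 5}{2} = \frac{6 + 5 t}{2} = 3 + \frac{5 t}{2}$)
$c{\left(z,d \right)} = \frac{3}{2}$ ($c{\left(z,d \right)} = \left(- \frac{1}{2}\right) \left(-3\right) = \frac{3}{2}$)
$v = -2$ ($v = \left(3 + \frac{5}{2} \left(-2\right)\right) 1 = \left(3 - 5\right) 1 = \left(-2\right) 1 = -2$)
$141 \left(v + \left(j + c{\left(b,5 \right)}\right)\right) = 141 \left(-2 + \left(28 + \frac{3}{2}\right)\right) = 141 \left(-2 + \frac{59}{2}\right) = 141 \cdot \frac{55}{2} = \frac{7755}{2}$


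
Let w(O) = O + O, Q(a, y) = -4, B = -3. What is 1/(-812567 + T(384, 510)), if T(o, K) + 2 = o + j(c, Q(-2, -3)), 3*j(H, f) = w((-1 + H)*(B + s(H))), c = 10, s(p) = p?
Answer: -1/812143 ≈ -1.2313e-6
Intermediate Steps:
w(O) = 2*O
j(H, f) = 2*(-1 + H)*(-3 + H)/3 (j(H, f) = (2*((-1 + H)*(-3 + H)))/3 = (2*(-1 + H)*(-3 + H))/3 = 2*(-1 + H)*(-3 + H)/3)
T(o, K) = 40 + o (T(o, K) = -2 + (o + (2 - 8/3*10 + (2/3)*10**2)) = -2 + (o + (2 - 80/3 + (2/3)*100)) = -2 + (o + (2 - 80/3 + 200/3)) = -2 + (o + 42) = -2 + (42 + o) = 40 + o)
1/(-812567 + T(384, 510)) = 1/(-812567 + (40 + 384)) = 1/(-812567 + 424) = 1/(-812143) = -1/812143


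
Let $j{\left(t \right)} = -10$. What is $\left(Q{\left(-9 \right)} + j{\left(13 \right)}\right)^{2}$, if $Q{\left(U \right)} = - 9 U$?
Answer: $5041$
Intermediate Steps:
$\left(Q{\left(-9 \right)} + j{\left(13 \right)}\right)^{2} = \left(\left(-9\right) \left(-9\right) - 10\right)^{2} = \left(81 - 10\right)^{2} = 71^{2} = 5041$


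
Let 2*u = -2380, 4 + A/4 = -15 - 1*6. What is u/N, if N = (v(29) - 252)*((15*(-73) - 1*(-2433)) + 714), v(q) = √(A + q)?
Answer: 1666/724755 + 119*I*√71/13045590 ≈ 0.0022987 + 7.6862e-5*I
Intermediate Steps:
A = -100 (A = -16 + 4*(-15 - 1*6) = -16 + 4*(-15 - 6) = -16 + 4*(-21) = -16 - 84 = -100)
u = -1190 (u = (½)*(-2380) = -1190)
v(q) = √(-100 + q)
N = -517104 + 2052*I*√71 (N = (√(-100 + 29) - 252)*((15*(-73) - 1*(-2433)) + 714) = (√(-71) - 252)*((-1095 + 2433) + 714) = (I*√71 - 252)*(1338 + 714) = (-252 + I*√71)*2052 = -517104 + 2052*I*√71 ≈ -5.171e+5 + 17290.0*I)
u/N = -1190/(-517104 + 2052*I*√71)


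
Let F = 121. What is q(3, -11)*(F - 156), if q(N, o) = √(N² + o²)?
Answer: -35*√130 ≈ -399.06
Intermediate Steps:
q(3, -11)*(F - 156) = √(3² + (-11)²)*(121 - 156) = √(9 + 121)*(-35) = √130*(-35) = -35*√130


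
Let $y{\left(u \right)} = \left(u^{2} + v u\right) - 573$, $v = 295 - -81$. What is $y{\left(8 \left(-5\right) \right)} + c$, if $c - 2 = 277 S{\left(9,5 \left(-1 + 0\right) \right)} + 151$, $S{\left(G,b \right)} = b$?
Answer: $-15245$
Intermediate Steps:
$v = 376$ ($v = 295 + 81 = 376$)
$c = -1232$ ($c = 2 + \left(277 \cdot 5 \left(-1 + 0\right) + 151\right) = 2 + \left(277 \cdot 5 \left(-1\right) + 151\right) = 2 + \left(277 \left(-5\right) + 151\right) = 2 + \left(-1385 + 151\right) = 2 - 1234 = -1232$)
$y{\left(u \right)} = -573 + u^{2} + 376 u$ ($y{\left(u \right)} = \left(u^{2} + 376 u\right) - 573 = -573 + u^{2} + 376 u$)
$y{\left(8 \left(-5\right) \right)} + c = \left(-573 + \left(8 \left(-5\right)\right)^{2} + 376 \cdot 8 \left(-5\right)\right) - 1232 = \left(-573 + \left(-40\right)^{2} + 376 \left(-40\right)\right) - 1232 = \left(-573 + 1600 - 15040\right) - 1232 = -14013 - 1232 = -15245$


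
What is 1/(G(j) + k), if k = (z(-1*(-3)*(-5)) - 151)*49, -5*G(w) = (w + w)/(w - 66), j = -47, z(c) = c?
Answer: -565/4595804 ≈ -0.00012294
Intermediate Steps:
G(w) = -2*w/(5*(-66 + w)) (G(w) = -(w + w)/(5*(w - 66)) = -2*w/(5*(-66 + w)))
k = -8134 (k = (-1*(-3)*(-5) - 151)*49 = (3*(-5) - 151)*49 = (-15 - 151)*49 = -166*49 = -8134)
1/(G(j) + k) = 1/(-2*(-47)/(-330 + 5*(-47)) - 8134) = 1/(-2*(-47)/(-330 - 235) - 8134) = 1/(-2*(-47)/(-565) - 8134) = 1/(-2*(-47)*(-1/565) - 8134) = 1/(-94/565 - 8134) = 1/(-4595804/565) = -565/4595804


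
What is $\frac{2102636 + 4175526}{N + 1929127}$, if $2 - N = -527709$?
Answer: $\frac{3139081}{1228419} \approx 2.5554$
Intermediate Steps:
$N = 527711$ ($N = 2 - -527709 = 2 + 527709 = 527711$)
$\frac{2102636 + 4175526}{N + 1929127} = \frac{2102636 + 4175526}{527711 + 1929127} = \frac{6278162}{2456838} = 6278162 \cdot \frac{1}{2456838} = \frac{3139081}{1228419}$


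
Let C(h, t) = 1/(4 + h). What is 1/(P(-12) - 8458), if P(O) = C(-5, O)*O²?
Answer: -1/8602 ≈ -0.00011625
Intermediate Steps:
P(O) = -O² (P(O) = O²/(4 - 5) = O²/(-1) = -O²)
1/(P(-12) - 8458) = 1/(-1*(-12)² - 8458) = 1/(-1*144 - 8458) = 1/(-144 - 8458) = 1/(-8602) = -1/8602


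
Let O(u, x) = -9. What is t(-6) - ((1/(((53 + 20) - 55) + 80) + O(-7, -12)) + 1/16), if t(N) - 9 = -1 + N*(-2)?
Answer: 22679/784 ≈ 28.927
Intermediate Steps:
t(N) = 8 - 2*N (t(N) = 9 + (-1 + N*(-2)) = 9 + (-1 - 2*N) = 8 - 2*N)
t(-6) - ((1/(((53 + 20) - 55) + 80) + O(-7, -12)) + 1/16) = (8 - 2*(-6)) - ((1/(((53 + 20) - 55) + 80) - 9) + 1/16) = (8 + 12) - ((1/((73 - 55) + 80) - 9) + 1/16) = 20 - ((1/(18 + 80) - 9) + 1/16) = 20 - ((1/98 - 9) + 1/16) = 20 - (-881/98 + 1/16) = 20 - 1*(-6999/784) = 20 + 6999/784 = 22679/784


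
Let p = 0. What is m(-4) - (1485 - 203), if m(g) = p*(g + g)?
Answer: -1282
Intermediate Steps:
m(g) = 0 (m(g) = 0*(g + g) = 0*(2*g) = 0)
m(-4) - (1485 - 203) = 0 - (1485 - 203) = 0 - 1*1282 = 0 - 1282 = -1282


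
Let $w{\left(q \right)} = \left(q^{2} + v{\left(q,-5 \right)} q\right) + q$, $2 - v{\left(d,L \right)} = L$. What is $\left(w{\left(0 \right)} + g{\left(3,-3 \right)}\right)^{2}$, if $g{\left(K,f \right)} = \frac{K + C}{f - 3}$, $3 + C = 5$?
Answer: $\frac{25}{36} \approx 0.69444$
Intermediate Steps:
$C = 2$ ($C = -3 + 5 = 2$)
$v{\left(d,L \right)} = 2 - L$
$g{\left(K,f \right)} = \frac{2 + K}{-3 + f}$ ($g{\left(K,f \right)} = \frac{K + 2}{f - 3} = \frac{2 + K}{-3 + f}$)
$w{\left(q \right)} = q^{2} + 8 q$ ($w{\left(q \right)} = \left(q^{2} + \left(2 - -5\right) q\right) + q = \left(q^{2} + \left(2 + 5\right) q\right) + q = \left(q^{2} + 7 q\right) + q = q^{2} + 8 q$)
$\left(w{\left(0 \right)} + g{\left(3,-3 \right)}\right)^{2} = \left(0 \left(8 + 0\right) + \frac{2 + 3}{-3 - 3}\right)^{2} = \left(0 \cdot 8 + \frac{1}{-6} \cdot 5\right)^{2} = \left(0 - \frac{5}{6}\right)^{2} = \left(- \frac{5}{6}\right)^{2} = \frac{25}{36}$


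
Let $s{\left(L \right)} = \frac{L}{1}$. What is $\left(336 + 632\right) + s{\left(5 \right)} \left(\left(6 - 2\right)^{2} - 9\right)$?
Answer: $1003$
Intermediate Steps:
$s{\left(L \right)} = L$ ($s{\left(L \right)} = L 1 = L$)
$\left(336 + 632\right) + s{\left(5 \right)} \left(\left(6 - 2\right)^{2} - 9\right) = \left(336 + 632\right) + 5 \left(\left(6 - 2\right)^{2} - 9\right) = 968 + 5 \left(4^{2} - 9\right) = 968 + 5 \left(16 - 9\right) = 968 + 5 \cdot 7 = 968 + 35 = 1003$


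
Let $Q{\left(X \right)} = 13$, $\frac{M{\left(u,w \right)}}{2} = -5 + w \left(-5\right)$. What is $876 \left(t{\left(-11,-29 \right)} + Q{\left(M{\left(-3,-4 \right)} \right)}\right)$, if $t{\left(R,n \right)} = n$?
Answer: $-14016$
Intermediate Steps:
$M{\left(u,w \right)} = -10 - 10 w$ ($M{\left(u,w \right)} = 2 \left(-5 + w \left(-5\right)\right) = 2 \left(-5 - 5 w\right) = -10 - 10 w$)
$876 \left(t{\left(-11,-29 \right)} + Q{\left(M{\left(-3,-4 \right)} \right)}\right) = 876 \left(-29 + 13\right) = 876 \left(-16\right) = -14016$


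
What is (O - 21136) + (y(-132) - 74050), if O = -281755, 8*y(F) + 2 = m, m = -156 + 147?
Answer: -3015539/8 ≈ -3.7694e+5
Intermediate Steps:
m = -9
y(F) = -11/8 (y(F) = -¼ + (⅛)*(-9) = -¼ - 9/8 = -11/8)
(O - 21136) + (y(-132) - 74050) = (-281755 - 21136) + (-11/8 - 74050) = -302891 - 592411/8 = -3015539/8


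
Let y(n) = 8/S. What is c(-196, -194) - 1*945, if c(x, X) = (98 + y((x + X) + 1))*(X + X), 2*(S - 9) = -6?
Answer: -118459/3 ≈ -39486.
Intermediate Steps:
S = 6 (S = 9 + (½)*(-6) = 9 - 3 = 6)
y(n) = 4/3 (y(n) = 8/6 = 8*(⅙) = 4/3)
c(x, X) = 596*X/3 (c(x, X) = (98 + 4/3)*(X + X) = 298*(2*X)/3 = 596*X/3)
c(-196, -194) - 1*945 = (596/3)*(-194) - 1*945 = -115624/3 - 945 = -118459/3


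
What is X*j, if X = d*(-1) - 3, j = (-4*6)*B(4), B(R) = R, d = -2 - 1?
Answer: 0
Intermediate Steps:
d = -3
j = -96 (j = -4*6*4 = -24*4 = -96)
X = 0 (X = -3*(-1) - 3 = 3 - 3 = 0)
X*j = 0*(-96) = 0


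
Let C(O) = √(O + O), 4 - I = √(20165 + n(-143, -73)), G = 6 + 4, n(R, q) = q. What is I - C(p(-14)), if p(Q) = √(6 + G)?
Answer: 4 - 2*√2 - 2*√5023 ≈ -140.57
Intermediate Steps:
G = 10
I = 4 - 2*√5023 (I = 4 - √(20165 - 73) = 4 - √20092 = 4 - 2*√5023 ≈ -137.75)
p(Q) = 4 (p(Q) = √(6 + 10) = √16 = 4)
C(O) = √2*√O (C(O) = √(2*O) = √2*√O)
I - C(p(-14)) = (4 - 2*√5023) - √2*√4 = (4 - 2*√5023) - √2*2 = (4 - 2*√5023) - 2*√2 = 4 - 2*√2 - 2*√5023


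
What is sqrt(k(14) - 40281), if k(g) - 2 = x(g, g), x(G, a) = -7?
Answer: I*sqrt(40286) ≈ 200.71*I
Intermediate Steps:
k(g) = -5 (k(g) = 2 - 7 = -5)
sqrt(k(14) - 40281) = sqrt(-5 - 40281) = sqrt(-40286) = I*sqrt(40286)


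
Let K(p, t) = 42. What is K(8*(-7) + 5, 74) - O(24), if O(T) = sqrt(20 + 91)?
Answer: 42 - sqrt(111) ≈ 31.464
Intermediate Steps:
O(T) = sqrt(111)
K(8*(-7) + 5, 74) - O(24) = 42 - sqrt(111)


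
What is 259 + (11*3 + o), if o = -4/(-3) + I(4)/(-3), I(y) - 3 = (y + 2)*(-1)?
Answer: 883/3 ≈ 294.33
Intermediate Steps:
I(y) = 1 - y (I(y) = 3 + (y + 2)*(-1) = 3 + (2 + y)*(-1) = 3 + (-2 - y) = 1 - y)
o = 7/3 (o = -4/(-3) + (1 - 1*4)/(-3) = -4*(-⅓) + (1 - 4)*(-⅓) = 4/3 - 3*(-⅓) = 4/3 + 1 = 7/3 ≈ 2.3333)
259 + (11*3 + o) = 259 + (11*3 + 7/3) = 259 + (33 + 7/3) = 259 + 106/3 = 883/3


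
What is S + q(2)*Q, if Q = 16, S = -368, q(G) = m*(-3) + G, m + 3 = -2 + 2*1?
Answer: -192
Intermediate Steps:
m = -3 (m = -3 + (-2 + 2*1) = -3 + (-2 + 2) = -3 + 0 = -3)
q(G) = 9 + G (q(G) = -3*(-3) + G = 9 + G)
S + q(2)*Q = -368 + (9 + 2)*16 = -368 + 11*16 = -368 + 176 = -192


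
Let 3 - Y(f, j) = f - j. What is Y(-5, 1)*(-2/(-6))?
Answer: 3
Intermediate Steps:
Y(f, j) = 3 + j - f (Y(f, j) = 3 - (f - j) = 3 + (j - f) = 3 + j - f)
Y(-5, 1)*(-2/(-6)) = (3 + 1 - 1*(-5))*(-2/(-6)) = (3 + 1 + 5)*(-2*(-⅙)) = 9*(⅓) = 3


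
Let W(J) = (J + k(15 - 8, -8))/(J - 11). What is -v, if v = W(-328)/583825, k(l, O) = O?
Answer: -112/65972225 ≈ -1.6977e-6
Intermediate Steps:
W(J) = (-8 + J)/(-11 + J) (W(J) = (J - 8)/(J - 11) = (-8 + J)/(-11 + J))
v = 112/65972225 (v = ((-8 - 328)/(-11 - 328))/583825 = (-336/(-339))*(1/583825) = -1/339*(-336)*(1/583825) = (112/113)*(1/583825) = 112/65972225 ≈ 1.6977e-6)
-v = -1*112/65972225 = -112/65972225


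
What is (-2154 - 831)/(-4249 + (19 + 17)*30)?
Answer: 2985/3169 ≈ 0.94194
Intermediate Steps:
(-2154 - 831)/(-4249 + (19 + 17)*30) = -2985/(-4249 + 36*30) = -2985/(-4249 + 1080) = -2985/(-3169) = -2985*(-1/3169) = 2985/3169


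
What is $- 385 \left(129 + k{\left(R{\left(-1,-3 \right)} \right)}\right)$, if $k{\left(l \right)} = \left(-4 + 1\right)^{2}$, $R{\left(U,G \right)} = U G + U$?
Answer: $-53130$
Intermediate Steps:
$R{\left(U,G \right)} = U + G U$ ($R{\left(U,G \right)} = G U + U = U + G U$)
$k{\left(l \right)} = 9$ ($k{\left(l \right)} = \left(-3\right)^{2} = 9$)
$- 385 \left(129 + k{\left(R{\left(-1,-3 \right)} \right)}\right) = - 385 \left(129 + 9\right) = \left(-385\right) 138 = -53130$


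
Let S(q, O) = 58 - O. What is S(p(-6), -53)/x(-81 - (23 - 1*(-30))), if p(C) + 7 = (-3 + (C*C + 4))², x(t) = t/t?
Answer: 111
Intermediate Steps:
x(t) = 1
p(C) = -7 + (1 + C²)² (p(C) = -7 + (-3 + (C*C + 4))² = -7 + (-3 + (C² + 4))² = -7 + (-3 + (4 + C²))² = -7 + (1 + C²)²)
S(p(-6), -53)/x(-81 - (23 - 1*(-30))) = (58 - 1*(-53))/1 = (58 + 53)*1 = 111*1 = 111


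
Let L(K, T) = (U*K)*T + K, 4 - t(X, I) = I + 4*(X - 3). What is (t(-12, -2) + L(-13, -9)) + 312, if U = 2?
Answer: 599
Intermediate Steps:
t(X, I) = 16 - I - 4*X (t(X, I) = 4 - (I + 4*(X - 3)) = 4 - (I + 4*(-3 + X)) = 4 - (I + (-12 + 4*X)) = 4 - (-12 + I + 4*X) = 4 + (12 - I - 4*X) = 16 - I - 4*X)
L(K, T) = K + 2*K*T (L(K, T) = (2*K)*T + K = 2*K*T + K = K + 2*K*T)
(t(-12, -2) + L(-13, -9)) + 312 = ((16 - 1*(-2) - 4*(-12)) - 13*(1 + 2*(-9))) + 312 = ((16 + 2 + 48) - 13*(1 - 18)) + 312 = (66 - 13*(-17)) + 312 = (66 + 221) + 312 = 287 + 312 = 599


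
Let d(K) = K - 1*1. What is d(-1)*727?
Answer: -1454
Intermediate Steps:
d(K) = -1 + K (d(K) = K - 1 = -1 + K)
d(-1)*727 = (-1 - 1)*727 = -2*727 = -1454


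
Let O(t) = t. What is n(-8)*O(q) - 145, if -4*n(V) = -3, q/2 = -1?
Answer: -293/2 ≈ -146.50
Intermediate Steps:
q = -2 (q = 2*(-1) = -2)
n(V) = ¾ (n(V) = -¼*(-3) = ¾)
n(-8)*O(q) - 145 = (¾)*(-2) - 145 = -3/2 - 145 = -293/2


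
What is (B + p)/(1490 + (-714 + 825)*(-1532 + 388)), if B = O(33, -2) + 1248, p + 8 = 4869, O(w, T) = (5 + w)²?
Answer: -7553/125494 ≈ -0.060186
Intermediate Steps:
p = 4861 (p = -8 + 4869 = 4861)
B = 2692 (B = (5 + 33)² + 1248 = 38² + 1248 = 1444 + 1248 = 2692)
(B + p)/(1490 + (-714 + 825)*(-1532 + 388)) = (2692 + 4861)/(1490 + (-714 + 825)*(-1532 + 388)) = 7553/(1490 + 111*(-1144)) = 7553/(1490 - 126984) = 7553/(-125494) = 7553*(-1/125494) = -7553/125494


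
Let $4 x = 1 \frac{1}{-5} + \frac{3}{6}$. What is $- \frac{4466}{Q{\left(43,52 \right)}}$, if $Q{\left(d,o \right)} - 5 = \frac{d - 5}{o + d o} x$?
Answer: $- \frac{204364160}{228857} \approx -892.98$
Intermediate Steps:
$x = \frac{3}{40}$ ($x = \frac{1 \frac{1}{-5} + \frac{3}{6}}{4} = \frac{1 \left(- \frac{1}{5}\right) + 3 \cdot \frac{1}{6}}{4} = \frac{- \frac{1}{5} + \frac{1}{2}}{4} = \frac{1}{4} \cdot \frac{3}{10} = \frac{3}{40} \approx 0.075$)
$Q{\left(d,o \right)} = 5 + \frac{3 \left(-5 + d\right)}{40 \left(o + d o\right)}$ ($Q{\left(d,o \right)} = 5 + \frac{d - 5}{o + d o} \frac{3}{40} = 5 + \frac{-5 + d}{o + d o} \frac{3}{40} = 5 + \frac{3 \left(-5 + d\right)}{40 \left(o + d o\right)}$)
$- \frac{4466}{Q{\left(43,52 \right)}} = - \frac{4466}{\frac{1}{40} \cdot \frac{1}{52} \frac{1}{1 + 43} \left(-15 + 3 \cdot 43 + 200 \cdot 52 + 200 \cdot 43 \cdot 52\right)} = - \frac{4466}{\frac{1}{40} \cdot \frac{1}{52} \cdot \frac{1}{44} \left(-15 + 129 + 10400 + 447200\right)} = - \frac{4466}{\frac{1}{40} \cdot \frac{1}{52} \cdot \frac{1}{44} \cdot 457714} = - \frac{4466}{\frac{228857}{45760}} = \left(-4466\right) \frac{45760}{228857} = - \frac{204364160}{228857}$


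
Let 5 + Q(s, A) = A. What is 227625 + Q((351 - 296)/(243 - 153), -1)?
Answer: 227619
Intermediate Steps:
Q(s, A) = -5 + A
227625 + Q((351 - 296)/(243 - 153), -1) = 227625 + (-5 - 1) = 227625 - 6 = 227619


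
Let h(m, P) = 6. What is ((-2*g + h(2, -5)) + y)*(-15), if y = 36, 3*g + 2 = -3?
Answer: -680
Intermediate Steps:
g = -5/3 (g = -⅔ + (⅓)*(-3) = -⅔ - 1 = -5/3 ≈ -1.6667)
((-2*g + h(2, -5)) + y)*(-15) = ((-2*(-5/3) + 6) + 36)*(-15) = ((10/3 + 6) + 36)*(-15) = (28/3 + 36)*(-15) = (136/3)*(-15) = -680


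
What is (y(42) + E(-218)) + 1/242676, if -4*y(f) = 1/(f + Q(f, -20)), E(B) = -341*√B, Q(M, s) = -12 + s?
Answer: -60659/2426760 - 341*I*√218 ≈ -0.024996 - 5034.8*I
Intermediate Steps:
y(f) = -1/(4*(-32 + f)) (y(f) = -1/(4*(f + (-12 - 20))) = -1/(4*(f - 32)) = -1/(4*(-32 + f)))
(y(42) + E(-218)) + 1/242676 = (-1/(-128 + 4*42) - 341*I*√218) + 1/242676 = (-1/(-128 + 168) - 341*I*√218) + 1/242676 = (-1/40 - 341*I*√218) + 1/242676 = -60659/2426760 - 341*I*√218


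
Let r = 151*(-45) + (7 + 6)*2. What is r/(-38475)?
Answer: 6769/38475 ≈ 0.17593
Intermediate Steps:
r = -6769 (r = -6795 + 13*2 = -6795 + 26 = -6769)
r/(-38475) = -6769/(-38475) = -6769*(-1/38475) = 6769/38475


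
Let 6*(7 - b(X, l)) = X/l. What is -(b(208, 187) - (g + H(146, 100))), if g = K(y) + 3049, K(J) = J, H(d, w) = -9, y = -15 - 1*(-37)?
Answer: 1713959/561 ≈ 3055.2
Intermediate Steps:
y = 22 (y = -15 + 37 = 22)
g = 3071 (g = 22 + 3049 = 3071)
b(X, l) = 7 - X/(6*l)
-(b(208, 187) - (g + H(146, 100))) = -((7 - 1/6*208/187) - (3071 - 9)) = -((7 - 1/6*208*1/187) - 1*3062) = -((7 - 104/561) - 3062) = -(3823/561 - 3062) = -1*(-1713959/561) = 1713959/561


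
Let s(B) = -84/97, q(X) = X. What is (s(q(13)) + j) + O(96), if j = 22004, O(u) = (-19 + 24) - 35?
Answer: 2131394/97 ≈ 21973.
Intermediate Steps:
O(u) = -30 (O(u) = 5 - 35 = -30)
s(B) = -84/97 (s(B) = -84*1/97 = -84/97)
(s(q(13)) + j) + O(96) = (-84/97 + 22004) - 30 = 2134304/97 - 30 = 2131394/97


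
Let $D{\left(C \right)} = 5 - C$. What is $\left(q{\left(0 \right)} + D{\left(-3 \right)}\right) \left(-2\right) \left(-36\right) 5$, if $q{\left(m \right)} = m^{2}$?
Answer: $2880$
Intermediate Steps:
$\left(q{\left(0 \right)} + D{\left(-3 \right)}\right) \left(-2\right) \left(-36\right) 5 = \left(0^{2} + \left(5 - -3\right)\right) \left(-2\right) \left(-36\right) 5 = \left(0 + \left(5 + 3\right)\right) \left(-2\right) \left(-36\right) 5 = \left(0 + 8\right) \left(-2\right) \left(-36\right) 5 = 8 \left(-2\right) \left(-36\right) 5 = \left(-16\right) \left(-36\right) 5 = 576 \cdot 5 = 2880$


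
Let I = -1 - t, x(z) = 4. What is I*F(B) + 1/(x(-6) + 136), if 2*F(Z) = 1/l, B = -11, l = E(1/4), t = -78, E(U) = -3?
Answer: -5387/420 ≈ -12.826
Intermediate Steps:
l = -3
F(Z) = -⅙ (F(Z) = (½)/(-3) = (½)*(-⅓) = -⅙)
I = 77 (I = -1 - 1*(-78) = -1 + 78 = 77)
I*F(B) + 1/(x(-6) + 136) = 77*(-⅙) + 1/(4 + 136) = -77/6 + 1/140 = -5387/420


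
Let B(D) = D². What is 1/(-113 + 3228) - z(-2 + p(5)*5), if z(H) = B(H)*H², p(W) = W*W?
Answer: -712981886714/3115 ≈ -2.2889e+8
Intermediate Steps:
p(W) = W²
z(H) = H⁴ (z(H) = H²*H² = H⁴)
1/(-113 + 3228) - z(-2 + p(5)*5) = 1/(-113 + 3228) - (-2 + 5²*5)⁴ = 1/3115 - (-2 + 25*5)⁴ = 1/3115 - (-2 + 125)⁴ = 1/3115 - 1*123⁴ = 1/3115 - 1*228886641 = 1/3115 - 228886641 = -712981886714/3115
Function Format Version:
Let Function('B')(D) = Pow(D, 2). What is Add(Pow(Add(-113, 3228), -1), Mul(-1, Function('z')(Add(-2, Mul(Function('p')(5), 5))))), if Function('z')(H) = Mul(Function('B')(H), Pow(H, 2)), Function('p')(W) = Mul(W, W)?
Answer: Rational(-712981886714, 3115) ≈ -2.2889e+8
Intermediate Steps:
Function('p')(W) = Pow(W, 2)
Function('z')(H) = Pow(H, 4) (Function('z')(H) = Mul(Pow(H, 2), Pow(H, 2)) = Pow(H, 4))
Add(Pow(Add(-113, 3228), -1), Mul(-1, Function('z')(Add(-2, Mul(Function('p')(5), 5))))) = Add(Pow(Add(-113, 3228), -1), Mul(-1, Pow(Add(-2, Mul(Pow(5, 2), 5)), 4))) = Add(Pow(3115, -1), Mul(-1, Pow(Add(-2, Mul(25, 5)), 4))) = Add(Rational(1, 3115), Mul(-1, Pow(Add(-2, 125), 4))) = Add(Rational(1, 3115), Mul(-1, Pow(123, 4))) = Add(Rational(1, 3115), Mul(-1, 228886641)) = Add(Rational(1, 3115), -228886641) = Rational(-712981886714, 3115)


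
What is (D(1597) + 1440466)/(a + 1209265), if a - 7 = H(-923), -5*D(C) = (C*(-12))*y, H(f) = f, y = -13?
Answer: 6953198/6041745 ≈ 1.1509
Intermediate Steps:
D(C) = -156*C/5 (D(C) = -C*(-12)*(-13)/5 = -(-12*C)*(-13)/5 = -156*C/5)
a = -916 (a = 7 - 923 = -916)
(D(1597) + 1440466)/(a + 1209265) = (-156/5*1597 + 1440466)/(-916 + 1209265) = (-249132/5 + 1440466)/1208349 = (6953198/5)*(1/1208349) = 6953198/6041745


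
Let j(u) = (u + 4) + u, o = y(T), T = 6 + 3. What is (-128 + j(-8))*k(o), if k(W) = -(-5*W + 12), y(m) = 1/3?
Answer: 4340/3 ≈ 1446.7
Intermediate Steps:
T = 9
y(m) = ⅓
o = ⅓ ≈ 0.33333
j(u) = 4 + 2*u (j(u) = (4 + u) + u = 4 + 2*u)
k(W) = -12 + 5*W (k(W) = -(12 - 5*W) = -12 + 5*W)
(-128 + j(-8))*k(o) = (-128 + (4 + 2*(-8)))*(-12 + 5*(⅓)) = (-128 + (4 - 16))*(-12 + 5/3) = (-128 - 12)*(-31/3) = -140*(-31/3) = 4340/3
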